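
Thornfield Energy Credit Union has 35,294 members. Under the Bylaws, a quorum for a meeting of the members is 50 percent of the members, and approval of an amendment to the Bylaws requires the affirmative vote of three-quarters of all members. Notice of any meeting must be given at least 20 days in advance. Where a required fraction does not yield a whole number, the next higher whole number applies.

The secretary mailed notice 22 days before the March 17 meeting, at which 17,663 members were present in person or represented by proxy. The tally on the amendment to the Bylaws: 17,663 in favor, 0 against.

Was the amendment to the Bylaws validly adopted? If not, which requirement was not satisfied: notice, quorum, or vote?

Notice: 22 days given; 20 required. Satisfied.
Quorum: 50% of 35,294 = 17,647; 17,663 present. Satisfied.
Vote: requires three-fourths of all members (35,294); 3/4 of 35294 = 26470.50, rounded up to 26471, so 26,471 needed; 17,663 in favor. Not satisfied.

Invalid — vote requirement not satisfied.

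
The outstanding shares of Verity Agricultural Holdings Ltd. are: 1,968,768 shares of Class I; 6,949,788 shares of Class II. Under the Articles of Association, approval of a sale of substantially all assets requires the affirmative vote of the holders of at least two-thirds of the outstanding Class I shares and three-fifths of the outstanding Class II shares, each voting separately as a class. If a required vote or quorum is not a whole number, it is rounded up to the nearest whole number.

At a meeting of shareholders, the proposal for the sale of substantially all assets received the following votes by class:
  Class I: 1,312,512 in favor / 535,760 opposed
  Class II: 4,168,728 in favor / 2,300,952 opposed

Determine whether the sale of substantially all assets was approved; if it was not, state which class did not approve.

Not approved — the Class II shares did not give the required vote.

Class I: 2/3 of 1968768 = 1312512; 1,312,512 required, 1,312,512 in favor — approved.
Class II: 3/5 of 6949788 = 4169872.80, rounded up to 4169873; 4,169,873 required, 4,168,728 in favor — not approved.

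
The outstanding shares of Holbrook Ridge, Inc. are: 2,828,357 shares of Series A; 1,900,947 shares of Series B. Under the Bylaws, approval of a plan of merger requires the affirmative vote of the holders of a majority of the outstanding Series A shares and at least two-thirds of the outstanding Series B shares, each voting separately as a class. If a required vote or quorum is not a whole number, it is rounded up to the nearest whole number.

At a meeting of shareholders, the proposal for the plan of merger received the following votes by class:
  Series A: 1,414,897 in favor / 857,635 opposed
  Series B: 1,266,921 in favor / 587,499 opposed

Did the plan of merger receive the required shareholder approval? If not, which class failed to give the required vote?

Series A: a majority of 2828357 is 1414179; 1,414,179 required, 1,414,897 in favor — approved.
Series B: 2/3 of 1900947 = 1267298; 1,267,298 required, 1,266,921 in favor — not approved.

Not approved — the Series B shares did not give the required vote.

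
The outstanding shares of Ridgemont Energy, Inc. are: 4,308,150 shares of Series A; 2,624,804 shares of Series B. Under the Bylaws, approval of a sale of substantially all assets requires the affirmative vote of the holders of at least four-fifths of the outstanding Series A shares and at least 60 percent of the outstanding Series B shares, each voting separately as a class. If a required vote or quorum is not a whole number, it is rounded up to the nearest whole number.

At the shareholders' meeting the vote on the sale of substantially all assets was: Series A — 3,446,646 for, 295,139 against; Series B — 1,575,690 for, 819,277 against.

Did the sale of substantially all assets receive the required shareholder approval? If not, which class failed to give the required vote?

Approved — every class gave the required vote.

Series A: 4/5 of 4308150 = 3446520; 3,446,520 required, 3,446,646 in favor — approved.
Series B: 3/5 of 2624804 = 1574882.40, rounded up to 1574883; 1,574,883 required, 1,575,690 in favor — approved.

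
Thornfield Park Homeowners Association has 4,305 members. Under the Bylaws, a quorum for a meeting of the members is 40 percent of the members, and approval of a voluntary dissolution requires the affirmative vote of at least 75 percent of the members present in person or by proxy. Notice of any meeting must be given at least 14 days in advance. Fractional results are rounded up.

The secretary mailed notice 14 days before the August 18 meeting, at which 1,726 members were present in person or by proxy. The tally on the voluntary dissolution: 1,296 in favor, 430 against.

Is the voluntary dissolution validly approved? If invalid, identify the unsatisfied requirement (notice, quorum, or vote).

Notice: 14 days given; 14 required. Satisfied.
Quorum: 40% of 4,305 = 1,722; 1,726 present. Satisfied.
Vote: requires three-fourths of those present (1,726); 3/4 of 1726 = 1294.50, rounded up to 1295, so 1,295 needed; 1,296 in favor. Satisfied.

Valid — all requirements satisfied.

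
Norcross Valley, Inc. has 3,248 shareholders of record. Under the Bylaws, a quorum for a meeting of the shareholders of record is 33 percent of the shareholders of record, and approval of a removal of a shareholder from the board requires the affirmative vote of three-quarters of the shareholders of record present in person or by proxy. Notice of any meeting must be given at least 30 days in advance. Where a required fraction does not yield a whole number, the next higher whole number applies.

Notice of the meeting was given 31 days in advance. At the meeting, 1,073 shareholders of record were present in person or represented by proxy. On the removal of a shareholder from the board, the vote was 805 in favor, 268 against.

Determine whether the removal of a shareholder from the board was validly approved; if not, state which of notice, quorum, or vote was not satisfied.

Valid — all requirements satisfied.

Notice: 31 days given; 30 required. Satisfied.
Quorum: 33% of 3,248 = 1,071.84, rounded up to 1,072; 1,073 present. Satisfied.
Vote: requires three-fourths of those present (1,073); 3/4 of 1073 = 804.75, rounded up to 805, so 805 needed; 805 in favor. Satisfied.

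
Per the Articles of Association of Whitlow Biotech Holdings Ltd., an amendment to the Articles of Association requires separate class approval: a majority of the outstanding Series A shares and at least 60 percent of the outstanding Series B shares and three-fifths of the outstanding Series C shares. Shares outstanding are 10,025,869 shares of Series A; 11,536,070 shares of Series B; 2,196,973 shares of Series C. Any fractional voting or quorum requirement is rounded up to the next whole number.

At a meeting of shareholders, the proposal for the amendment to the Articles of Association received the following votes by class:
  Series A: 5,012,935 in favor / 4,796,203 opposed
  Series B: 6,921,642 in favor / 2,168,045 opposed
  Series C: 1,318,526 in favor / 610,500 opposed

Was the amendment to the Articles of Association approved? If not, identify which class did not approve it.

Series A: a majority of 10025869 is 5012935; 5,012,935 required, 5,012,935 in favor — approved.
Series B: 3/5 of 11536070 = 6921642; 6,921,642 required, 6,921,642 in favor — approved.
Series C: 3/5 of 2196973 = 1318183.80, rounded up to 1318184; 1,318,184 required, 1,318,526 in favor — approved.

Approved — every class gave the required vote.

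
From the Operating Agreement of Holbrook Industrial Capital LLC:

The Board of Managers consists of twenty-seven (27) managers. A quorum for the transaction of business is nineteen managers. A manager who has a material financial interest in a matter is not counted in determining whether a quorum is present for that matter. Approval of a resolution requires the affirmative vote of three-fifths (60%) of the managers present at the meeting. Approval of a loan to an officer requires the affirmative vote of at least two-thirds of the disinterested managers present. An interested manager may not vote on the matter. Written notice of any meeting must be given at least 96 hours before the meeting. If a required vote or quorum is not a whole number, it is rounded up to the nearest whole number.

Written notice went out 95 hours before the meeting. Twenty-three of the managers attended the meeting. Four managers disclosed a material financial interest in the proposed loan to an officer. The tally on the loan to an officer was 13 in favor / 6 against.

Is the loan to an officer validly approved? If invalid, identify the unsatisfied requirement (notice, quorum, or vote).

Notice: 95 hours given; 96 required (95 < 96). Not satisfied.
Quorum: 23 present, but the 4 interested managers do not count, leaving 19. Quorum is 19. Satisfied.
Vote: the loan to an officer requires two-thirds of the disinterested managers present (23 − 4 = 19). 2/3 of 19 = 12.67, rounded up to 13, so 13 affirmative votes are needed; 13 voted in favor. Satisfied.

Invalid — notice requirement not satisfied.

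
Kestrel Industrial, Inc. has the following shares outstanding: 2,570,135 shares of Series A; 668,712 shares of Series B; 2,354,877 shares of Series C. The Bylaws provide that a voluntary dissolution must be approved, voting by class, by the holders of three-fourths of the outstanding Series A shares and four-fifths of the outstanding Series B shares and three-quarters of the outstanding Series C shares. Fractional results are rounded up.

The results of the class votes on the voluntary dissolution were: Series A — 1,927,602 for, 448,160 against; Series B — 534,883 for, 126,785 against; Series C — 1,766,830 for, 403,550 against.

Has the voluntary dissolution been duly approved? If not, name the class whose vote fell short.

Series A: 3/4 of 2570135 = 1927601.25, rounded up to 1927602; 1,927,602 required, 1,927,602 in favor — approved.
Series B: 4/5 of 668712 = 534969.60, rounded up to 534970; 534,970 required, 534,883 in favor — not approved.
Series C: 3/4 of 2354877 = 1766157.75, rounded up to 1766158; 1,766,158 required, 1,766,830 in favor — approved.

Not approved — the Series B shares did not give the required vote.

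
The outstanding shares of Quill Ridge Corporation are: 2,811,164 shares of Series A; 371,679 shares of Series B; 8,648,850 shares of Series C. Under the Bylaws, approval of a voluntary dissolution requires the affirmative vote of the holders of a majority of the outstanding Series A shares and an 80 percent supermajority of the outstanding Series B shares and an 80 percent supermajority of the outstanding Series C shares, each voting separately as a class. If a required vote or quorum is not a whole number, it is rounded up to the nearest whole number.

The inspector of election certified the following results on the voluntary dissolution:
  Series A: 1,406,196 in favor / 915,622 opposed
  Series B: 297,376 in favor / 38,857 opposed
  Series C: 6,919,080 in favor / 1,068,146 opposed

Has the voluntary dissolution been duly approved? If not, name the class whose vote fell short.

Approved — every class gave the required vote.

Series A: a majority of 2811164 is 1405583; 1,405,583 required, 1,406,196 in favor — approved.
Series B: 4/5 of 371679 = 297343.20, rounded up to 297344; 297,344 required, 297,376 in favor — approved.
Series C: 4/5 of 8648850 = 6919080; 6,919,080 required, 6,919,080 in favor — approved.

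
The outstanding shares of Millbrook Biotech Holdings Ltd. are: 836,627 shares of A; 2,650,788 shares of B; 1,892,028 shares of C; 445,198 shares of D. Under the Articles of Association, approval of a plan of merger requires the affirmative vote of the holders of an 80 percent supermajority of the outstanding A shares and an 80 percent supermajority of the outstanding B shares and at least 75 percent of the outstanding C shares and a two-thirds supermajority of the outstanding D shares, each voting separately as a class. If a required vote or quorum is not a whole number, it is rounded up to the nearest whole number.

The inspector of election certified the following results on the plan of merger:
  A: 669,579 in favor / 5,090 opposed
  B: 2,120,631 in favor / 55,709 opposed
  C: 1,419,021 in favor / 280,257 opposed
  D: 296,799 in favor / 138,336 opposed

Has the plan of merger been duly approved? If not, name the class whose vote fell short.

Approved — every class gave the required vote.

A: 4/5 of 836627 = 669301.60, rounded up to 669302; 669,302 required, 669,579 in favor — approved.
B: 4/5 of 2650788 = 2120630.40, rounded up to 2120631; 2,120,631 required, 2,120,631 in favor — approved.
C: 3/4 of 1892028 = 1419021; 1,419,021 required, 1,419,021 in favor — approved.
D: 2/3 of 445198 = 296798.67, rounded up to 296799; 296,799 required, 296,799 in favor — approved.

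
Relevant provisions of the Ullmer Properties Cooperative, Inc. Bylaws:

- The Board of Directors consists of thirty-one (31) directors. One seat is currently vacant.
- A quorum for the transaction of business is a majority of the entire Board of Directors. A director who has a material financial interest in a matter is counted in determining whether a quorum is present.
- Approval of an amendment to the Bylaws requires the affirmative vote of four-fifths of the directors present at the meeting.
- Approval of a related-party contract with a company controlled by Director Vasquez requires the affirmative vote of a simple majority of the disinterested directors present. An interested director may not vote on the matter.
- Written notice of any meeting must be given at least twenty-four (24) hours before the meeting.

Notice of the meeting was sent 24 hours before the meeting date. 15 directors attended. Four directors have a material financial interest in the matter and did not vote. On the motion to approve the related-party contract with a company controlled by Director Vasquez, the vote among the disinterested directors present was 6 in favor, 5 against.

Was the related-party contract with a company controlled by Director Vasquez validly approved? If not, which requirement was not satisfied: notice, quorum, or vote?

Notice: 24 hours given; 24 required (24 ≥ 24). Satisfied.
Quorum: 15 present (interested directors count toward quorum); quorum is 16. Not satisfied.
Vote: the related-party contract with a company controlled by Director Vasquez requires a majority of the disinterested directors present (15 − 4 = 11). A majority of 11 is 6, so 6 affirmative votes are needed; 6 voted in favor. Satisfied. (Moot — without a quorum no business can be validly transacted.)

Invalid — quorum requirement not satisfied.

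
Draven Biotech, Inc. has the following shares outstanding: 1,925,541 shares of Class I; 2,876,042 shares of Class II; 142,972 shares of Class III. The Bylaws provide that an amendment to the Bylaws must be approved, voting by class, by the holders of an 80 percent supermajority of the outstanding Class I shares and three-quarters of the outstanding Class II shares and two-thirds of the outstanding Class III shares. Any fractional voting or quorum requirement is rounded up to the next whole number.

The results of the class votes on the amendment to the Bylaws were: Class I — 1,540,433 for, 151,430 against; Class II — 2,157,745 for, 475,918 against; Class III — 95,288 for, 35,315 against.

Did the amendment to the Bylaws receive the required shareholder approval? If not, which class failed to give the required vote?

Class I: 4/5 of 1925541 = 1540432.80, rounded up to 1540433; 1,540,433 required, 1,540,433 in favor — approved.
Class II: 3/4 of 2876042 = 2157031.50, rounded up to 2157032; 2,157,032 required, 2,157,745 in favor — approved.
Class III: 2/3 of 142972 = 95314.67, rounded up to 95315; 95,315 required, 95,288 in favor — not approved.

Not approved — the Class III shares did not give the required vote.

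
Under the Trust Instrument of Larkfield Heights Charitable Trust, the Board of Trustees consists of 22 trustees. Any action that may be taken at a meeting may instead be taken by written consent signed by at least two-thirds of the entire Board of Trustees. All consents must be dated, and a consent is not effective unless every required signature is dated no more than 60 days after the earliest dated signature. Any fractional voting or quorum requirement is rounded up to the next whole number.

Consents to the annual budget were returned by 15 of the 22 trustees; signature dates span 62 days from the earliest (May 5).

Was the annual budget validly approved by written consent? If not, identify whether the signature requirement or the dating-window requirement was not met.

Not effective — dating-window requirement not satisfied.

Signatures required: at least two-thirds of 22 — 2/3 of 22 = 14.67, rounded up to 15, so 15 needed; 15 signed. Sufficient.
Dating window: the latest signature is 62 days after the earliest; the limit is 60 days. Outside the window.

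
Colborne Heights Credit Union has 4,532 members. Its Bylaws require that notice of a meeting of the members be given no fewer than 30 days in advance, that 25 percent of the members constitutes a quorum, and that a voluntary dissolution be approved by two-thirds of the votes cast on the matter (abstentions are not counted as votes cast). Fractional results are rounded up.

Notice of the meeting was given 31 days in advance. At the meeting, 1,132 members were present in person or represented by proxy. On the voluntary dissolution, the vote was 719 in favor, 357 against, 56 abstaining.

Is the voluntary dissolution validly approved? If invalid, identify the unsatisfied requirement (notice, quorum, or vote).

Notice: 31 days given; 30 required. Satisfied.
Quorum: 25% of 4,532 = 1,133; 1,132 present. Not satisfied.
Vote: requires two-thirds of the votes cast (1,132 − 56 abstaining = 1,076); 2/3 of 1076 = 717.33, rounded up to 718, so 718 needed; 719 in favor. Satisfied.

Invalid — quorum requirement not satisfied.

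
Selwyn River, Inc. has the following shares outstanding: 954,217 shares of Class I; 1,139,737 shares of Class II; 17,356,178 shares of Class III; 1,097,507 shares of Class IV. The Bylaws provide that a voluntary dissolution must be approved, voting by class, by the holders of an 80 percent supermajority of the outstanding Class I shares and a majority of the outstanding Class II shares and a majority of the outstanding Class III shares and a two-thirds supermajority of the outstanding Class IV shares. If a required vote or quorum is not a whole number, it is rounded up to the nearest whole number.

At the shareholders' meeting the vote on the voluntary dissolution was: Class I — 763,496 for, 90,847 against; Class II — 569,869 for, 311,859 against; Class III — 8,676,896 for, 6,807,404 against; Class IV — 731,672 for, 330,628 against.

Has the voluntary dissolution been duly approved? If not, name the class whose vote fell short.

Not approved — the Class III shares did not give the required vote.

Class I: 4/5 of 954217 = 763373.60, rounded up to 763374; 763,374 required, 763,496 in favor — approved.
Class II: a majority of 1139737 is 569869; 569,869 required, 569,869 in favor — approved.
Class III: a majority of 17356178 is 8678090; 8,678,090 required, 8,676,896 in favor — not approved.
Class IV: 2/3 of 1097507 = 731671.33, rounded up to 731672; 731,672 required, 731,672 in favor — approved.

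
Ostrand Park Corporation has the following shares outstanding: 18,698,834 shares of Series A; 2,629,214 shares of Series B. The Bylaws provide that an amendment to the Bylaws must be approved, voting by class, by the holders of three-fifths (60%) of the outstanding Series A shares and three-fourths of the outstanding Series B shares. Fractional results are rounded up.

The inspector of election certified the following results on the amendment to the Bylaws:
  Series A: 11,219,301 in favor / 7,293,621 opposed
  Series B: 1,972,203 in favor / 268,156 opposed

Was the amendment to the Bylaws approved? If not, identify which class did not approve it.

Series A: 3/5 of 18698834 = 11219300.40, rounded up to 11219301; 11,219,301 required, 11,219,301 in favor — approved.
Series B: 3/4 of 2629214 = 1971910.50, rounded up to 1971911; 1,971,911 required, 1,972,203 in favor — approved.

Approved — every class gave the required vote.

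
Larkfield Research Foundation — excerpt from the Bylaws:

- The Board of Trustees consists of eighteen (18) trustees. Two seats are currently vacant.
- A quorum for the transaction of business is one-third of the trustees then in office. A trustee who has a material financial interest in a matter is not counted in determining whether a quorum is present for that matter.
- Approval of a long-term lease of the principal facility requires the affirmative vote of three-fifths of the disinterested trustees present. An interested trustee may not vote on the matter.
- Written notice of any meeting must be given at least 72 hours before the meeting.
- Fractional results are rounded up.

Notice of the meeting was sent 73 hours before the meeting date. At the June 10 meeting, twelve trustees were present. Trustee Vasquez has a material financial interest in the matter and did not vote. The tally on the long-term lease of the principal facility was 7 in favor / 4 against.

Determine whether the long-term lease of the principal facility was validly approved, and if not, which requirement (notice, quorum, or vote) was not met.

Valid — all requirements satisfied.

Notice: 73 hours given; 72 required (73 ≥ 72). Satisfied.
Quorum: 12 present, but the 1 interested trustee does not count, leaving 11. Quorum is 6. Satisfied.
Vote: the long-term lease of the principal facility requires three-fifths of the disinterested trustees present (12 − 1 = 11). 3/5 of 11 = 6.60, rounded up to 7, so 7 affirmative votes are needed; 7 voted in favor. Satisfied.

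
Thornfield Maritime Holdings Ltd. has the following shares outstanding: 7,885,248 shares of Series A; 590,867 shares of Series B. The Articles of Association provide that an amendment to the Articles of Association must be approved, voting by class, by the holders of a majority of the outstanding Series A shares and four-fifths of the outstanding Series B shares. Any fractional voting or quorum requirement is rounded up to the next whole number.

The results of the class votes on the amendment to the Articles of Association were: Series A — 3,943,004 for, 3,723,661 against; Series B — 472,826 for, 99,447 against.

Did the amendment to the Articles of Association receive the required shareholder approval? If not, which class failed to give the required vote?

Series A: a majority of 7885248 is 3942625; 3,942,625 required, 3,943,004 in favor — approved.
Series B: 4/5 of 590867 = 472693.60, rounded up to 472694; 472,694 required, 472,826 in favor — approved.

Approved — every class gave the required vote.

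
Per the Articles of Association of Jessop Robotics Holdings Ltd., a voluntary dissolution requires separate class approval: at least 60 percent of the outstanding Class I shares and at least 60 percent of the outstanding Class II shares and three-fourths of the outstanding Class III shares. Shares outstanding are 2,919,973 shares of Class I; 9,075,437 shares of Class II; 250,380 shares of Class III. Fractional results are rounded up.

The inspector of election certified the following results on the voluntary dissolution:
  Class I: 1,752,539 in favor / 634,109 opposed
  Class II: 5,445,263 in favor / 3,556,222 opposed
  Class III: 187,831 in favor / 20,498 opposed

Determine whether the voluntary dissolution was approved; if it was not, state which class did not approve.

Approved — every class gave the required vote.

Class I: 3/5 of 2919973 = 1751983.80, rounded up to 1751984; 1,751,984 required, 1,752,539 in favor — approved.
Class II: 3/5 of 9075437 = 5445262.20, rounded up to 5445263; 5,445,263 required, 5,445,263 in favor — approved.
Class III: 3/4 of 250380 = 187785; 187,785 required, 187,831 in favor — approved.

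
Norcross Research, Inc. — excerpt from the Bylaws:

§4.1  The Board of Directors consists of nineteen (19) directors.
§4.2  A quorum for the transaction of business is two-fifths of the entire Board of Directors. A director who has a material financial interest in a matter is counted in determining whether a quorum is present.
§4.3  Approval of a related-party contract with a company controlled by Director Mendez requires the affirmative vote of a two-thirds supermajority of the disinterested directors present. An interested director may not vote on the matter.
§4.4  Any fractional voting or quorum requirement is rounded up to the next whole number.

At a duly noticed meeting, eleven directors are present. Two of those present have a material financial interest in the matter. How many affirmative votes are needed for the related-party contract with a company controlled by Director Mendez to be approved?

The related-party contract with a company controlled by Director Mendez requires two-thirds of the disinterested directors present (11 − 2 = 9).
2/3 of 9 = 6.

6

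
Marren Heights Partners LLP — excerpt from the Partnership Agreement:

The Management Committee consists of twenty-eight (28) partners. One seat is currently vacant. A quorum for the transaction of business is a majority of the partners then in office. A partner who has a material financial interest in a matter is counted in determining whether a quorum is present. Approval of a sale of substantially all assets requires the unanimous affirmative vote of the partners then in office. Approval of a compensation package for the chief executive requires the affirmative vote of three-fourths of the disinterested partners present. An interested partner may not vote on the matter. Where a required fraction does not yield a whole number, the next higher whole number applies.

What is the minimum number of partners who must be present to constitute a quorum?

14

A majority of 27 is 14.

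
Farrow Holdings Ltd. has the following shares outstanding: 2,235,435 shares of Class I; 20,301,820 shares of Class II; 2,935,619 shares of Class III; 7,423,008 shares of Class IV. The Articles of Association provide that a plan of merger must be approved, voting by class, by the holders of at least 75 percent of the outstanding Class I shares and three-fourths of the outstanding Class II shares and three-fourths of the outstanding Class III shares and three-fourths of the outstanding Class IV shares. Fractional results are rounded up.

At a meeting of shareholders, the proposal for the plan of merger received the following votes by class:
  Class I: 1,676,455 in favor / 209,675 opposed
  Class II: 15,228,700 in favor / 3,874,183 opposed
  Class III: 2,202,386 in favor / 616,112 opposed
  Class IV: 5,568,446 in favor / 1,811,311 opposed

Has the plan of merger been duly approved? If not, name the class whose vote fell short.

Class I: 3/4 of 2235435 = 1676576.25, rounded up to 1676577; 1,676,577 required, 1,676,455 in favor — not approved.
Class II: 3/4 of 20301820 = 15226365; 15,226,365 required, 15,228,700 in favor — approved.
Class III: 3/4 of 2935619 = 2201714.25, rounded up to 2201715; 2,201,715 required, 2,202,386 in favor — approved.
Class IV: 3/4 of 7423008 = 5567256; 5,567,256 required, 5,568,446 in favor — approved.

Not approved — the Class I shares did not give the required vote.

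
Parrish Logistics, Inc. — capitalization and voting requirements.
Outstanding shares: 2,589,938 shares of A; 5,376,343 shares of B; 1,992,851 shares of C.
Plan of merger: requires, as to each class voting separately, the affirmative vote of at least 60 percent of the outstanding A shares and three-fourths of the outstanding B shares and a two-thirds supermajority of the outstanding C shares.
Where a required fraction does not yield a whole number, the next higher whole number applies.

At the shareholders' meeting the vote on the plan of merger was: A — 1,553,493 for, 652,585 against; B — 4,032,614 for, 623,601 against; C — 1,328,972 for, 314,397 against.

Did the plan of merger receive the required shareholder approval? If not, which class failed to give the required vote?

A: 3/5 of 2589938 = 1553962.80, rounded up to 1553963; 1,553,963 required, 1,553,493 in favor — not approved.
B: 3/4 of 5376343 = 4032257.25, rounded up to 4032258; 4,032,258 required, 4,032,614 in favor — approved.
C: 2/3 of 1992851 = 1328567.33, rounded up to 1328568; 1,328,568 required, 1,328,972 in favor — approved.

Not approved — the A shares did not give the required vote.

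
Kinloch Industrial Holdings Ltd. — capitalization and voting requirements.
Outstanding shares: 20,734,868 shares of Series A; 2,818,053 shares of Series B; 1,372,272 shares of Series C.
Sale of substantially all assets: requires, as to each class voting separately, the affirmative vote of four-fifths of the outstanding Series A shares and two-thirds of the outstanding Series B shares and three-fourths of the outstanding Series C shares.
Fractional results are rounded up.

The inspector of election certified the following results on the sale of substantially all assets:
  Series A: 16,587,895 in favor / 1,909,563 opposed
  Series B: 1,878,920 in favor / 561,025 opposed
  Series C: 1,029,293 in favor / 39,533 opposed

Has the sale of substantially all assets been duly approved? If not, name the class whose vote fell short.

Series A: 4/5 of 20734868 = 16587894.40, rounded up to 16587895; 16,587,895 required, 16,587,895 in favor — approved.
Series B: 2/3 of 2818053 = 1878702; 1,878,702 required, 1,878,920 in favor — approved.
Series C: 3/4 of 1372272 = 1029204; 1,029,204 required, 1,029,293 in favor — approved.

Approved — every class gave the required vote.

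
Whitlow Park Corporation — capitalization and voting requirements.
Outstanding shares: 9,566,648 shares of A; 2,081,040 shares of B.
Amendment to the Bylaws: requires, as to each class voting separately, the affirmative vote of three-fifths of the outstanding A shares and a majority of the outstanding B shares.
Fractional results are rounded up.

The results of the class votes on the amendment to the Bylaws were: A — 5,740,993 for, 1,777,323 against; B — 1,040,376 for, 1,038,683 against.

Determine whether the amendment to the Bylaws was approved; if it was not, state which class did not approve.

A: 3/5 of 9566648 = 5739988.80, rounded up to 5739989; 5,739,989 required, 5,740,993 in favor — approved.
B: a majority of 2081040 is 1040521; 1,040,521 required, 1,040,376 in favor — not approved.

Not approved — the B shares did not give the required vote.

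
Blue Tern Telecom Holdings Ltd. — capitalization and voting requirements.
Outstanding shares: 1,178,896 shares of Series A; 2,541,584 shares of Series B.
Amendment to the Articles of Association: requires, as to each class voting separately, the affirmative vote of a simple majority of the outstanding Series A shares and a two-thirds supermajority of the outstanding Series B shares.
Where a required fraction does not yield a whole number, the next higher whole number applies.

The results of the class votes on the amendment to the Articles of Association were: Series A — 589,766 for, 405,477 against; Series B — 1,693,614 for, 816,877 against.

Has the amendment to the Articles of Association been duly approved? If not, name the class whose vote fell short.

Series A: a majority of 1178896 is 589449; 589,449 required, 589,766 in favor — approved.
Series B: 2/3 of 2541584 = 1694389.33, rounded up to 1694390; 1,694,390 required, 1,693,614 in favor — not approved.

Not approved — the Series B shares did not give the required vote.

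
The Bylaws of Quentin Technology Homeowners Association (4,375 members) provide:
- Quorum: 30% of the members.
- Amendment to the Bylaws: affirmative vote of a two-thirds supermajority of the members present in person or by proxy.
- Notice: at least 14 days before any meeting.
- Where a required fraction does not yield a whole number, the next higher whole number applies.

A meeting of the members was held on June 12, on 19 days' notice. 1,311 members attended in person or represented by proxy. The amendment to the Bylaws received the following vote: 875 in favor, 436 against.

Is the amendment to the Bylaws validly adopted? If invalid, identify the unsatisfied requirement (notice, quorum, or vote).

Notice: 19 days given; 14 required. Satisfied.
Quorum: 30% of 4,375 = 1,312.50, rounded up to 1,313; 1,311 present. Not satisfied.
Vote: requires two-thirds of those present (1,311); 2/3 of 1311 = 874, so 874 needed; 875 in favor. Satisfied.

Invalid — quorum requirement not satisfied.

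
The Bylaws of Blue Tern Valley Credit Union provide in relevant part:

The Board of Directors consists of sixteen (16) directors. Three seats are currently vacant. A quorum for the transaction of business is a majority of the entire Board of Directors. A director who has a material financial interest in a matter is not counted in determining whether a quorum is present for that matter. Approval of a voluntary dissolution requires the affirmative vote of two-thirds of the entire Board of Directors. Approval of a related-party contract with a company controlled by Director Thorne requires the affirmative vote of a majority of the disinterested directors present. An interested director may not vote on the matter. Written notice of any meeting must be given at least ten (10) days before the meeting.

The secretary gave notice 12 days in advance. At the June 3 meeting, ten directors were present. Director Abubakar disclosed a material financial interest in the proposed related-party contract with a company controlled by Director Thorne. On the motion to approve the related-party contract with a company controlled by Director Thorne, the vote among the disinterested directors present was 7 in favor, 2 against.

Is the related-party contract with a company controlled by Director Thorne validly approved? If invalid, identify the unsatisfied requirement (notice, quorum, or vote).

Valid — all requirements satisfied.

Notice: 12 days given; 10 required (12 ≥ 10). Satisfied.
Quorum: 10 present, but the 1 interested director does not count, leaving 9. Quorum is 9. Satisfied.
Vote: the related-party contract with a company controlled by Director Thorne requires a majority of the disinterested directors present (10 − 1 = 9). A majority of 9 is 5, so 5 affirmative votes are needed; 7 voted in favor. Satisfied.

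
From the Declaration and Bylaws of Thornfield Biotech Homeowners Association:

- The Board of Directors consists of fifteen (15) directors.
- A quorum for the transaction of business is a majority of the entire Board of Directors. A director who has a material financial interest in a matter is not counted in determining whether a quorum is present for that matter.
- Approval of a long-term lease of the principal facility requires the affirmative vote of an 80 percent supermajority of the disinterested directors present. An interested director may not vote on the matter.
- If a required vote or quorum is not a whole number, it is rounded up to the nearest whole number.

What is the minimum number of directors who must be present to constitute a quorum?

8

A majority of 15 is 8.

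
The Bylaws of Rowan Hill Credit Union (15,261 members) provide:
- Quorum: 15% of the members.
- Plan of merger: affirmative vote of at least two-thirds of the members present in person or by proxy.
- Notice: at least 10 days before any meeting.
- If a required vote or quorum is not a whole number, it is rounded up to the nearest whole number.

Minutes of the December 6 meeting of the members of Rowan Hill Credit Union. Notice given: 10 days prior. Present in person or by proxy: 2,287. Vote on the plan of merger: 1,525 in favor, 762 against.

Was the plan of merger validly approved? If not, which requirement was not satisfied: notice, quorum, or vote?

Notice: 10 days given; 10 required. Satisfied.
Quorum: 15% of 15,261 = 2,289.15, rounded up to 2,290; 2,287 present. Not satisfied.
Vote: requires two-thirds of those present (2,287); 2/3 of 2287 = 1524.67, rounded up to 1525, so 1,525 needed; 1,525 in favor. Satisfied.

Invalid — quorum requirement not satisfied.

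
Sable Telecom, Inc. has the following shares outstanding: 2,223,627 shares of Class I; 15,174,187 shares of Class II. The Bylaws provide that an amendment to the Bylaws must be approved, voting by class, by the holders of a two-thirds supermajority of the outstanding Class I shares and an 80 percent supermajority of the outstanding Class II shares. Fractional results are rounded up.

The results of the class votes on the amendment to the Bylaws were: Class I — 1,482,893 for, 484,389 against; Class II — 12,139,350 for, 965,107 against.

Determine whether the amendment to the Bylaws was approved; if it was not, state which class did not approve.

Approved — every class gave the required vote.

Class I: 2/3 of 2223627 = 1482418; 1,482,418 required, 1,482,893 in favor — approved.
Class II: 4/5 of 15174187 = 12139349.60, rounded up to 12139350; 12,139,350 required, 12,139,350 in favor — approved.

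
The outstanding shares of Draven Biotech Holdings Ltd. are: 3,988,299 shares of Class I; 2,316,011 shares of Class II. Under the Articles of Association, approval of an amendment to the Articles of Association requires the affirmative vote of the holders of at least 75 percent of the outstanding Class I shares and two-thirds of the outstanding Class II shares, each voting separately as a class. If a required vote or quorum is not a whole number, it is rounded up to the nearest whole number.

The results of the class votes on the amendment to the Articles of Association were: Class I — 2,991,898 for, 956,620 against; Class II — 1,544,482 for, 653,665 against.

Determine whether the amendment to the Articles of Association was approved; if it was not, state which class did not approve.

Approved — every class gave the required vote.

Class I: 3/4 of 3988299 = 2991224.25, rounded up to 2991225; 2,991,225 required, 2,991,898 in favor — approved.
Class II: 2/3 of 2316011 = 1544007.33, rounded up to 1544008; 1,544,008 required, 1,544,482 in favor — approved.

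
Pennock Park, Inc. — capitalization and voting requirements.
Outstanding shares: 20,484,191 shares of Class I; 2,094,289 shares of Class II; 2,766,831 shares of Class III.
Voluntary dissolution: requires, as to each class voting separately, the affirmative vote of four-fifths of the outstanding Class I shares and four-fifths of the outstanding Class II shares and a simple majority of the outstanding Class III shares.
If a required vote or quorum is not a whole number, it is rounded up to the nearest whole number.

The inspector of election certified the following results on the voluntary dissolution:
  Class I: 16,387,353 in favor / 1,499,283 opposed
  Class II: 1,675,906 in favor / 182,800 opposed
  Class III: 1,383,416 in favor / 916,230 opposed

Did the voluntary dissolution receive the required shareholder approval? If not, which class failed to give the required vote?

Approved — every class gave the required vote.

Class I: 4/5 of 20484191 = 16387352.80, rounded up to 16387353; 16,387,353 required, 16,387,353 in favor — approved.
Class II: 4/5 of 2094289 = 1675431.20, rounded up to 1675432; 1,675,432 required, 1,675,906 in favor — approved.
Class III: a majority of 2766831 is 1383416; 1,383,416 required, 1,383,416 in favor — approved.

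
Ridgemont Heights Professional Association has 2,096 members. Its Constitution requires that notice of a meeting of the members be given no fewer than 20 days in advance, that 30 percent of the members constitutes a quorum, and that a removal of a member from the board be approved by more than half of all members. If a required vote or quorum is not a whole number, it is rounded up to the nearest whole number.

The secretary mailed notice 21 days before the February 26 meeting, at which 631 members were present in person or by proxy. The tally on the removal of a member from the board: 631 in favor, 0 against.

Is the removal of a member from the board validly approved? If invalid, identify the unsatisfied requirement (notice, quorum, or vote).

Notice: 21 days given; 20 required. Satisfied.
Quorum: 30% of 2,096 = 628.80, rounded up to 629; 631 present. Satisfied.
Vote: requires a majority of all members (2,096); a majority of 2096 is 1049, so 1,049 needed; 631 in favor. Not satisfied.

Invalid — vote requirement not satisfied.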